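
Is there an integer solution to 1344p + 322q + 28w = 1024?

no

gcd(1344, 322) = 14.
gcd(14, 28) = 14.
14 does not divide 1024 (remainder 2), so no integer solutions.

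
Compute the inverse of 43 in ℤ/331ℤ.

77

gcd(331, 43) = 1.
By Bézout, 43*(77) + 331*(-10) = 1.
So 43*77 ≡ 1 (mod 331), and 77 mod 331 = 77.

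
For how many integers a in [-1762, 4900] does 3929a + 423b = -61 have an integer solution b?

gcd(3929, 423) = 1.
By Bézout, 3929·(-52) + 423·(483) = 1.
Particular solution: (211, -1960).
General solution: a = 211 + 423t, b = -1960 - 3929t for integer t.
-1762 ≤ 211 + 423t ≤ 4900 gives t ∈ [-4, 11], which is 16 values.

16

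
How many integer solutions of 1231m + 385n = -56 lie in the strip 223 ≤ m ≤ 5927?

15

gcd(1231, 385) = 1.
By Bézout, 1231×(76) + 385×(-243) = 1.
Particular solution: (364, -1164).
General solution: m = 364 + 385t, n = -1164 - 1231t for integer t.
223 ≤ 364 + 385t ≤ 5927 gives t ∈ [0, 14], which is 15 values.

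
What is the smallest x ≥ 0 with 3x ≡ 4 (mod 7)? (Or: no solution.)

gcd(7, 3) = 1  (7 = 2·3 + 1, 3 = 3·1).
1 divides 4, so solutions exist.
Back-substituting, 3·(-2) + 7·(1) = 1.
So 3·(-2) ≡ 1 (mod 7); multiply by 4: x ≡ -8 (mod 7).
Smallest nonnegative: x = -8 mod 7 = 6.

6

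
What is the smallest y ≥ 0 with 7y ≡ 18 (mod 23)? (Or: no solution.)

gcd(23, 7) = 1  (23 = 3·7 + 2, 7 = 3·2 + 1, 2 = 2·1).
1 divides 18, so solutions exist.
Back-substituting, 7·(10) + 23·(-3) = 1.
So 7·(10) ≡ 1 (mod 23); multiply by 18: y ≡ 180 (mod 23).
Smallest nonnegative: y = 180 mod 23 = 19.

19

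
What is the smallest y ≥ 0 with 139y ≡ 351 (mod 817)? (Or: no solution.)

gcd(817, 139) = 1  (817 = 5*139 + 122, 139 = 1*122 + 17, 122 = 7*17 + 3, 17 = 5*3 + 2, 3 = 1*2 + 1, 2 = 2*1).
1 divides 351, so solutions exist.
Back-substituting, 139*(-288) + 817*(49) = 1.
So 139*(-288) ≡ 1 (mod 817); multiply by 351: y ≡ -101088 (mod 817).
Smallest nonnegative: y = -101088 mod 817 = 220.

220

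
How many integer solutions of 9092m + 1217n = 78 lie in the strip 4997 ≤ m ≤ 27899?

gcd(9092, 1217) = 1.
By Bézout, 9092·(-240) + 1217·(1793) = 1.
Particular solution: (752, -5618).
General solution: m = 752 + 1217t, n = -5618 - 9092t for integer t.
4997 ≤ 752 + 1217t ≤ 27899 gives t ∈ [4, 22], which is 19 values.

19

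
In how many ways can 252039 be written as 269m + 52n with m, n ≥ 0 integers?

18

gcd(269, 52):
  269 = 5*52 + 9
  52 = 5*9 + 7
  9 = 1*7 + 2
  7 = 3*2 + 1
  2 = 2*1
so gcd(269, 52) = 1.
Back-substitute for Bézout coefficients:
  1 = 7 - 3*2
  ... = 269*(-23) + 52*(119)
Scale by 252039: one solution is (-5796897, 29992641). Reduce m mod 52: (11, 4790).
General: m = 11 + 52t, n = 4790 - 269t.
m ≥ 0 ⇒ t ≥ 0; n ≥ 0 ⇒ t ≤ 17. So t ∈ [0, 17]: 18 solutions.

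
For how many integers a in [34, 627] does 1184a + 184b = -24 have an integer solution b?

26

gcd(1184, 184) = 8  (1184 = 6×184 + 80, 184 = 2×80 + 24, 80 = 3×24 + 8, 24 = 3×8).
Back-substituting, 1184×(7) + 184×(-45) = 8.
Scale by -3: particular solution (-21, 135); reduce a mod 23: (2, -13).
General solution: a = 2 + 23t, b = -13 - 148t for integer t.
34 ≤ 2 + 23t ≤ 627 gives t ∈ [2, 27], which is 26 values.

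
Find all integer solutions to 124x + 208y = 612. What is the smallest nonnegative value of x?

gcd(208, 124) = 4  (208 = 1×124 + 84, 124 = 1×84 + 40, 84 = 2×40 + 4, 40 = 10×4).
4 divides 612, so solutions exist.
Back-substituting, 124×(-5) + 208×(3) = 4.
Scale by 612/4 = 153: (x₀, y₀) = (-765, 459).
General solution: x = -765 + 52t, y = 459 - 31t for integer t.
x ≥ 0: smallest is -765 mod 52 = 15 (at t = 15), with y = -6.

15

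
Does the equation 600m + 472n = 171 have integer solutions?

gcd(600, 472) = 8  (600 = 1×472 + 128, 472 = 3×128 + 88, 128 = 1×88 + 40, 88 = 2×40 + 8, 40 = 5×8).
8 does not divide 171 (remainder 3), so no integer solutions.

no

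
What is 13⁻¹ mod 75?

gcd(75, 13) = 1  (75 = 5·13 + 10, 13 = 1·10 + 3, 10 = 3·3 + 1, 3 = 3·1).
Back-substituting, 13·(-23) + 75·(4) = 1.
So 13·-23 ≡ 1 (mod 75), and -23 mod 75 = 52.

52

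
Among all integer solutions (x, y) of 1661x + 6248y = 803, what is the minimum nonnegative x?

gcd(6248, 1661) = 11.
11 divides 803, so solutions exist.
By Bézout, 1661×(79) + 6248×(-21) = 11.
Scale by 803/11 = 73: (x₀, y₀) = (5767, -1533).
General solution: x = 5767 + 568t, y = -1533 - 151t for integer t.
x ≥ 0: smallest is 5767 mod 568 = 87 (at t = -10), with y = -23.

87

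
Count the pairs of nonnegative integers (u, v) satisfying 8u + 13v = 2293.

gcd(13, 8):
  13 = 1·8 + 5
  8 = 1·5 + 3
  5 = 1·3 + 2
  3 = 1·2 + 1
  2 = 2·1
so gcd(13, 8) = 1.
Back-substitute for Bézout coefficients:
  1 = 3 - 1·2
  ... = 8·(5) + 13·(-3)
Scale by 2293: one solution is (11465, -6879). Reduce u mod 13: (12, 169).
General: u = 12 + 13t, v = 169 - 8t.
u ≥ 0 ⇒ t ≥ 0; v ≥ 0 ⇒ t ≤ 21. So t ∈ [0, 21]: 22 solutions.

22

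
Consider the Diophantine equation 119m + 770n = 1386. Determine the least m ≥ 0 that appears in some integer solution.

44

gcd(770, 119) = 7  (770 = 6×119 + 56, 119 = 2×56 + 7, 56 = 8×7).
7 divides 1386, so solutions exist.
Back-substituting, 119×(13) + 770×(-2) = 7.
Scale by 1386/7 = 198: (m₀, n₀) = (2574, -396).
General solution: m = 2574 + 110t, n = -396 - 17t for integer t.
m ≥ 0: smallest is 2574 mod 110 = 44 (at t = -23), with n = -5.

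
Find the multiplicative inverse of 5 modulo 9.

2

gcd(9, 5):
  9 = 1*5 + 4
  5 = 1*4 + 1
  4 = 4*1
so gcd(9, 5) = 1.
Back-substitute for Bézout coefficients:
  1 = 5 - 1*4
  ... = 5*(2) + 9*(-1)
So 5*2 ≡ 1 (mod 9), and 2 mod 9 = 2.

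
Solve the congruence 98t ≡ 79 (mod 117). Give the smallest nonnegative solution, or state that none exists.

gcd(117, 98) = 1.
1 divides 79, so solutions exist.
By Bézout, 98*(-37) + 117*(31) = 1.
So 98*(-37) ≡ 1 (mod 117); multiply by 79: t ≡ -2923 (mod 117).
Smallest nonnegative: t = -2923 mod 117 = 2.

2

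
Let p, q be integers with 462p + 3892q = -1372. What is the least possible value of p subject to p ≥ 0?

gcd(3892, 462) = 14.
14 divides -1372, so solutions exist.
By Bézout, 462*(59) + 3892*(-7) = 14.
Scale by -1372/14 = -98: (p₀, q₀) = (-5782, 686).
General solution: p = -5782 + 278t, q = 686 - 33t for integer t.
p ≥ 0: smallest is -5782 mod 278 = 56 (at t = 21), with q = -7.

56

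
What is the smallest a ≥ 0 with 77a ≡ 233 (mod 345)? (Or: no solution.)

gcd(345, 77) = 1.
1 divides 233, so solutions exist.
By Bézout, 77×(-112) + 345×(25) = 1.
So 77×(-112) ≡ 1 (mod 345); multiply by 233: a ≡ -26096 (mod 345).
Smallest nonnegative: a = -26096 mod 345 = 124.

124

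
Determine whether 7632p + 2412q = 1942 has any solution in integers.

no

gcd(7632, 2412) = 36.
36 does not divide 1942 (remainder 34), so no integer solutions.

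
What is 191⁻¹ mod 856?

gcd(856, 191):
  856 = 4×191 + 92
  191 = 2×92 + 7
  92 = 13×7 + 1
  7 = 7×1
so gcd(856, 191) = 1.
Back-substitute for Bézout coefficients:
  1 = 92 - 13×7
  ... = 191×(-121) + 856×(27)
So 191×-121 ≡ 1 (mod 856), and -121 mod 856 = 735.

735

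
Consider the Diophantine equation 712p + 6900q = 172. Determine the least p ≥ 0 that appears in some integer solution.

1231

gcd(6900, 712):
  6900 = 9·712 + 492
  712 = 1·492 + 220
  492 = 2·220 + 52
  220 = 4·52 + 12
  52 = 4·12 + 4
  12 = 3·4
so gcd(6900, 712) = 4.
4 divides 172, so solutions exist.
Back-substitute for Bézout coefficients:
  4 = 52 - 4·12
  ... = 712·(-533) + 6900·(55)
Scale by 172/4 = 43: (p₀, q₀) = (-22919, 2365).
General solution: p = -22919 + 1725t, q = 2365 - 178t for integer t.
p ≥ 0: smallest is -22919 mod 1725 = 1231 (at t = 14), with q = -127.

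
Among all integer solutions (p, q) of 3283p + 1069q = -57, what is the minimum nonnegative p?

gcd(3283, 1069) = 1.
1 divides -57, so solutions exist.
By Bézout, 3283×(211) + 1069×(-648) = 1.
Scale by -57/1 = -57: (p₀, q₀) = (-12027, 36936).
General solution: p = -12027 + 1069t, q = 36936 - 3283t for integer t.
p ≥ 0: smallest is -12027 mod 1069 = 801 (at t = 12), with q = -2460.

801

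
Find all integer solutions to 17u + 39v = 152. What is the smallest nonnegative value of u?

gcd(39, 17) = 1.
1 divides 152, so solutions exist.
By Bézout, 17·(-16) + 39·(7) = 1.
Scale by 152/1 = 152: (u₀, v₀) = (-2432, 1064).
General solution: u = -2432 + 39t, v = 1064 - 17t for integer t.
u ≥ 0: smallest is -2432 mod 39 = 25 (at t = 63), with v = -7.

25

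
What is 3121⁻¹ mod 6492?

805

gcd(6492, 3121):
  6492 = 2*3121 + 250
  3121 = 12*250 + 121
  250 = 2*121 + 8
  121 = 15*8 + 1
  8 = 8*1
so gcd(6492, 3121) = 1.
Back-substitute for Bézout coefficients:
  1 = 121 - 15*8
  ... = 3121*(805) + 6492*(-387)
So 3121*805 ≡ 1 (mod 6492), and 805 mod 6492 = 805.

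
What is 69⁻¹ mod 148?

133

gcd(148, 69) = 1.
By Bézout, 69*(-15) + 148*(7) = 1.
So 69*-15 ≡ 1 (mod 148), and -15 mod 148 = 133.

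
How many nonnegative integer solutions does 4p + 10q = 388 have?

gcd(10, 4) = 2.
By Bézout, 4×(-2) + 10×(1) = 2.
One solution: (2, 38).
General: p = 2 + 5t, q = 38 - 2t.
p ≥ 0 ⇒ t ≥ 0; q ≥ 0 ⇒ t ≤ 19. So t ∈ [0, 19]: 20 solutions.

20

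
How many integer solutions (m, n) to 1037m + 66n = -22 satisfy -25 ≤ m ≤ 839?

13

gcd(1037, 66) = 1  (1037 = 15·66 + 47, 66 = 1·47 + 19, 47 = 2·19 + 9, 19 = 2·9 + 1, 9 = 9·1).
Back-substituting, 1037·(-7) + 66·(110) = 1.
Scale by -22: particular solution (154, -2420); reduce m mod 66: (22, -346).
General solution: m = 22 + 66t, n = -346 - 1037t for integer t.
-25 ≤ 22 + 66t ≤ 839 gives t ∈ [0, 12], which is 13 values.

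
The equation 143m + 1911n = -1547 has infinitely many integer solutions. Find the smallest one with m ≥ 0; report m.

gcd(1911, 143):
  1911 = 13*143 + 52
  143 = 2*52 + 39
  52 = 1*39 + 13
  39 = 3*13
so gcd(1911, 143) = 13.
13 divides -1547, so solutions exist.
Back-substitute for Bézout coefficients:
  13 = 52 - 1*39
  ... = 143*(-40) + 1911*(3)
Scale by -1547/13 = -119: (m₀, n₀) = (4760, -357).
General solution: m = 4760 + 147t, n = -357 - 11t for integer t.
m ≥ 0: smallest is 4760 mod 147 = 56 (at t = -32), with n = -5.

56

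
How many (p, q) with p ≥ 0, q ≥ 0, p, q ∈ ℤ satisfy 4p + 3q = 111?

gcd(4, 3) = 1  (4 = 1×3 + 1, 3 = 3×1).
Back-substituting, 4×(1) + 3×(-1) = 1.
Scale by 111: one solution is (111, -111). Reduce p mod 3: (0, 37).
General: p = 0 + 3t, q = 37 - 4t.
p ≥ 0 ⇒ t ≥ 0; q ≥ 0 ⇒ t ≤ 9. So t ∈ [0, 9]: 10 solutions.

10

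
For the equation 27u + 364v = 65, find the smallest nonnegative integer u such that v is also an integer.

gcd(364, 27):
  364 = 13*27 + 13
  27 = 2*13 + 1
  13 = 13*1
so gcd(364, 27) = 1.
1 divides 65, so solutions exist.
Back-substitute for Bézout coefficients:
  1 = 27 - 2*13
  ... = 27*(27) + 364*(-2)
Scale by 65/1 = 65: (u₀, v₀) = (1755, -130).
General solution: u = 1755 + 364t, v = -130 - 27t for integer t.
u ≥ 0: smallest is 1755 mod 364 = 299 (at t = -4), with v = -22.

299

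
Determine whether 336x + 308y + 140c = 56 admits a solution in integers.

gcd(336, 308) = 28  (336 = 1*308 + 28, 308 = 11*28).
gcd(28, 140) = 28.
28 divides 56, so integer solutions exist.

yes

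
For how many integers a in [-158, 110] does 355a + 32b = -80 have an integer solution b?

8

gcd(355, 32) = 1.
By Bézout, 355·(11) + 32·(-122) = 1.
Particular solution: (16, -180).
General solution: a = 16 + 32t, b = -180 - 355t for integer t.
-158 ≤ 16 + 32t ≤ 110 gives t ∈ [-5, 2], which is 8 values.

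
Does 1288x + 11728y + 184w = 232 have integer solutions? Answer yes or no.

gcd(11728, 1288) = 8  (11728 = 9×1288 + 136, 1288 = 9×136 + 64, 136 = 2×64 + 8, 64 = 8×8).
gcd(8, 184) = 8.
8 divides 232, so integer solutions exist.

yes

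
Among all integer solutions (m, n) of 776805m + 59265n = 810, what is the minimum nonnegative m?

gcd(776805, 59265) = 15.
15 divides 810, so solutions exist.
By Bézout, 776805*(1873) + 59265*(-24550) = 15.
Scale by 810/15 = 54: (m₀, n₀) = (101142, -1325700).
General solution: m = 101142 + 3951t, n = -1325700 - 51787t for integer t.
m ≥ 0: smallest is 101142 mod 3951 = 2367 (at t = -25), with n = -31025.

2367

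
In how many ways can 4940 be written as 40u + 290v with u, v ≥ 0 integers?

gcd(290, 40):
  290 = 7·40 + 10
  40 = 4·10
so gcd(290, 40) = 10.
Back-substitute for Bézout coefficients:
  10 = 290 - 7·40
  ... = 40·(-7) + 290·(1)
Scale by 494: one solution is (-3458, 494). Reduce u mod 29: (22, 14).
General: u = 22 + 29t, v = 14 - 4t.
u ≥ 0 ⇒ t ≥ 0; v ≥ 0 ⇒ t ≤ 3. So t ∈ [0, 3]: 4 solutions.

4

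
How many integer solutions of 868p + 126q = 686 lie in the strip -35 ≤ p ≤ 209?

gcd(868, 126) = 14.
By Bézout, 868×(-1) + 126×(7) = 14.
Particular solution: (5, -29).
General solution: p = 5 + 9t, q = -29 - 62t for integer t.
-35 ≤ 5 + 9t ≤ 209 gives t ∈ [-4, 22], which is 27 values.

27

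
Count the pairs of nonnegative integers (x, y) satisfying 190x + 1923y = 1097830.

gcd(1923, 190) = 1.
By Bézout, 190×(334) + 1923×(-33) = 1.
One solution: (1426, 430).
General: x = 1426 + 1923t, y = 430 - 190t.
x ≥ 0 ⇒ t ≥ 0; y ≥ 0 ⇒ t ≤ 2. So t ∈ [0, 2]: 3 solutions.

3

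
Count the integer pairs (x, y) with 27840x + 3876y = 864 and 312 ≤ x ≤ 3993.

11

gcd(27840, 3876) = 12  (27840 = 7·3876 + 708, 3876 = 5·708 + 336, 708 = 2·336 + 36, 336 = 9·36 + 12, 36 = 3·12).
Back-substituting, 27840·(-104) + 3876·(747) = 12.
Scale by 72: particular solution (-7488, 53784); reduce x mod 323: (264, -1896).
General solution: x = 264 + 323t, y = -1896 - 2320t for integer t.
312 ≤ 264 + 323t ≤ 3993 gives t ∈ [1, 11], which is 11 values.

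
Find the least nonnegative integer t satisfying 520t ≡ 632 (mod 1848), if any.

218

gcd(1848, 520) = 8.
8 divides 632, so solutions exist.
By Bézout, 520·(32) + 1848·(-9) = 8.
So 520·(32) ≡ 8 (mod 1848); multiply by 79: t ≡ 2528 (mod 231).
Smallest nonnegative: t = 2528 mod 231 = 218.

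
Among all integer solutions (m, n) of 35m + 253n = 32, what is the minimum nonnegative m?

gcd(253, 35) = 1  (253 = 7×35 + 8, 35 = 4×8 + 3, 8 = 2×3 + 2, 3 = 1×2 + 1, 2 = 2×1).
1 divides 32, so solutions exist.
Back-substituting, 35×(94) + 253×(-13) = 1.
Scale by 32/1 = 32: (m₀, n₀) = (3008, -416).
General solution: m = 3008 + 253t, n = -416 - 35t for integer t.
m ≥ 0: smallest is 3008 mod 253 = 225 (at t = -11), with n = -31.

225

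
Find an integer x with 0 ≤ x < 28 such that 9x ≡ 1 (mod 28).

25

gcd(28, 9):
  28 = 3×9 + 1
  9 = 9×1
so gcd(28, 9) = 1.
Back-substitute for Bézout coefficients:
  1 = 28 - 3×9
  ... = 9×(-3) + 28×(1)
So 9×-3 ≡ 1 (mod 28), and -3 mod 28 = 25.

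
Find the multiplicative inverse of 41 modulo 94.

gcd(94, 41) = 1.
By Bézout, 41×(39) + 94×(-17) = 1.
So 41×39 ≡ 1 (mod 94), and 39 mod 94 = 39.

39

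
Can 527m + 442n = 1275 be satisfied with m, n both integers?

gcd(527, 442):
  527 = 1*442 + 85
  442 = 5*85 + 17
  85 = 5*17
so gcd(527, 442) = 17.
17 divides 1275, so integer solutions exist.

yes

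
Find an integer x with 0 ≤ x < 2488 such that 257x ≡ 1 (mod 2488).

gcd(2488, 257) = 1.
By Bézout, 257·(-455) + 2488·(47) = 1.
So 257·-455 ≡ 1 (mod 2488), and -455 mod 2488 = 2033.

2033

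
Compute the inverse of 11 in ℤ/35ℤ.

gcd(35, 11) = 1  (35 = 3×11 + 2, 11 = 5×2 + 1, 2 = 2×1).
Back-substituting, 11×(16) + 35×(-5) = 1.
So 11×16 ≡ 1 (mod 35), and 16 mod 35 = 16.

16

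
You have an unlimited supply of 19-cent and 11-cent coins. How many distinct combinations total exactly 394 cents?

2

Need nonnegative integers with 19j + 11k = 394.
gcd(19, 11) = 1, and 19·(-4) + 11·(7) = 1.
So (j₀, k₀) = (-1576, 2758); general j = -1576 + 11t, k = 2758 - 19t.
j ≥ 0 ⇒ t ≥ 144; k ≥ 0 ⇒ t ≤ 145. That's 2 values of t.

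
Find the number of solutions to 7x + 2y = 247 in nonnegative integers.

18

gcd(7, 2) = 1  (7 = 3×2 + 1, 2 = 2×1).
Back-substituting, 7×(1) + 2×(-3) = 1.
Scale by 247: one solution is (247, -741). Reduce x mod 2: (1, 120).
General: x = 1 + 2t, y = 120 - 7t.
x ≥ 0 ⇒ t ≥ 0; y ≥ 0 ⇒ t ≤ 17. So t ∈ [0, 17]: 18 solutions.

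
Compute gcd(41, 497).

gcd(497, 41):
  497 = 12·41 + 5
  41 = 8·5 + 1
  5 = 5·1
so gcd(497, 41) = 1.

1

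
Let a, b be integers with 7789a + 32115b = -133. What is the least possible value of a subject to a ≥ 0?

gcd(32115, 7789) = 1.
1 divides -133, so solutions exist.
By Bézout, 7789*(-15371) + 32115*(3728) = 1.
Scale by -133/1 = -133: (a₀, b₀) = (2044343, -495824).
General solution: a = 2044343 + 32115t, b = -495824 - 7789t for integer t.
a ≥ 0: smallest is 2044343 mod 32115 = 21098 (at t = -63), with b = -5117.

21098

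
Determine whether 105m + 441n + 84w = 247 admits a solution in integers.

gcd(441, 105) = 21  (441 = 4*105 + 21, 105 = 5*21).
gcd(21, 84) = 21.
21 does not divide 247 (remainder 16), so no integer solutions.

no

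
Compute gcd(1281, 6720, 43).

gcd(6720, 1281) = 21  (6720 = 5·1281 + 315, 1281 = 4·315 + 21, 315 = 15·21).
gcd(21, 43) = 1.

1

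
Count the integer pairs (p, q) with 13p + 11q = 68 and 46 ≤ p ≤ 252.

18

gcd(13, 11) = 1.
By Bézout, 13·(-5) + 11·(6) = 1.
Particular solution: (1, 5).
General solution: p = 1 + 11t, q = 5 - 13t for integer t.
46 ≤ 1 + 11t ≤ 252 gives t ∈ [5, 22], which is 18 values.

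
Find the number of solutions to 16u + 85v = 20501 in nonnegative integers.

16

gcd(85, 16) = 1  (85 = 5*16 + 5, 16 = 3*5 + 1, 5 = 5*1).
Back-substituting, 16*(16) + 85*(-3) = 1.
Scale by 20501: one solution is (328016, -61503). Reduce u mod 85: (1, 241).
General: u = 1 + 85t, v = 241 - 16t.
u ≥ 0 ⇒ t ≥ 0; v ≥ 0 ⇒ t ≤ 15. So t ∈ [0, 15]: 16 solutions.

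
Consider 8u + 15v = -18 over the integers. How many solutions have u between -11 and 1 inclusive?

gcd(15, 8):
  15 = 1×8 + 7
  8 = 1×7 + 1
  7 = 7×1
so gcd(15, 8) = 1.
Back-substitute for Bézout coefficients:
  1 = 8 - 1×7
  ... = 8×(2) + 15×(-1)
Scale by -18: particular solution (-36, 18); reduce u mod 15: (9, -6).
General solution: u = 9 + 15t, v = -6 - 8t for integer t.
-11 ≤ 9 + 15t ≤ 1 gives t ∈ [-1, -1], which is 1 value.

1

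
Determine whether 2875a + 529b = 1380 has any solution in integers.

yes

gcd(2875, 529) = 23  (2875 = 5*529 + 230, 529 = 2*230 + 69, 230 = 3*69 + 23, 69 = 3*23).
23 divides 1380, so integer solutions exist.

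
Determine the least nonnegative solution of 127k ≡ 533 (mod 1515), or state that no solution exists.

gcd(1515, 127):
  1515 = 11·127 + 118
  127 = 1·118 + 9
  118 = 13·9 + 1
  9 = 9·1
so gcd(1515, 127) = 1.
1 divides 533, so solutions exist.
Back-substitute for Bézout coefficients:
  1 = 118 - 13·9
  ... = 127·(-167) + 1515·(14)
So 127·(-167) ≡ 1 (mod 1515); multiply by 533: k ≡ -89011 (mod 1515).
Smallest nonnegative: k = -89011 mod 1515 = 374.

374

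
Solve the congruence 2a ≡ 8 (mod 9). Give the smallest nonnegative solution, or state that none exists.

gcd(9, 2):
  9 = 4·2 + 1
  2 = 2·1
so gcd(9, 2) = 1.
1 divides 8, so solutions exist.
Back-substitute for Bézout coefficients:
  1 = 9 - 4·2
  ... = 2·(-4) + 9·(1)
So 2·(-4) ≡ 1 (mod 9); multiply by 8: a ≡ -32 (mod 9).
Smallest nonnegative: a = -32 mod 9 = 4.

4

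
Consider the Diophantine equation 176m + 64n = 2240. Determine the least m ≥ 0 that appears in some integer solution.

gcd(176, 64) = 16.
16 divides 2240, so solutions exist.
By Bézout, 176×(-1) + 64×(3) = 16.
Scale by 2240/16 = 140: (m₀, n₀) = (-140, 420).
General solution: m = -140 + 4t, n = 420 - 11t for integer t.
m ≥ 0: smallest is -140 mod 4 = 0 (at t = 35), with n = 35.

0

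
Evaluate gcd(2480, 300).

gcd(2480, 300):
  2480 = 8×300 + 80
  300 = 3×80 + 60
  80 = 1×60 + 20
  60 = 3×20
so gcd(2480, 300) = 20.

20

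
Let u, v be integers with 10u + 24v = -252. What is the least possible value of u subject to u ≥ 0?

6

gcd(24, 10):
  24 = 2×10 + 4
  10 = 2×4 + 2
  4 = 2×2
so gcd(24, 10) = 2.
2 divides -252, so solutions exist.
Back-substitute for Bézout coefficients:
  2 = 10 - 2×4
  ... = 10×(5) + 24×(-2)
Scale by -252/2 = -126: (u₀, v₀) = (-630, 252).
General solution: u = -630 + 12t, v = 252 - 5t for integer t.
u ≥ 0: smallest is -630 mod 12 = 6 (at t = 53), with v = -13.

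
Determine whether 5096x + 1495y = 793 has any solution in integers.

yes

gcd(5096, 1495) = 13.
13 divides 793, so integer solutions exist.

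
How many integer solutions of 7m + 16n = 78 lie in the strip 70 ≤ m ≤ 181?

gcd(16, 7) = 1.
By Bézout, 7×(7) + 16×(-3) = 1.
Particular solution: (2, 4).
General solution: m = 2 + 16t, n = 4 - 7t for integer t.
70 ≤ 2 + 16t ≤ 181 gives t ∈ [5, 11], which is 7 values.

7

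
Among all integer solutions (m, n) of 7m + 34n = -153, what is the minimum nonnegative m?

17

gcd(34, 7) = 1.
1 divides -153, so solutions exist.
By Bézout, 7×(5) + 34×(-1) = 1.
Scale by -153/1 = -153: (m₀, n₀) = (-765, 153).
General solution: m = -765 + 34t, n = 153 - 7t for integer t.
m ≥ 0: smallest is -765 mod 34 = 17 (at t = 23), with n = -8.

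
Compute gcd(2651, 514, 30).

gcd(2651, 514) = 1.
gcd(1, 30) = 1.

1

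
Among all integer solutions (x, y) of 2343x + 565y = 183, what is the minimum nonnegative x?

gcd(2343, 565) = 1  (2343 = 4×565 + 83, 565 = 6×83 + 67, 83 = 1×67 + 16, 67 = 4×16 + 3, 16 = 5×3 + 1, 3 = 3×1).
1 divides 183, so solutions exist.
Back-substituting, 2343×(177) + 565×(-734) = 1.
Scale by 183/1 = 183: (x₀, y₀) = (32391, -134322).
General solution: x = 32391 + 565t, y = -134322 - 2343t for integer t.
x ≥ 0: smallest is 32391 mod 565 = 186 (at t = -57), with y = -771.

186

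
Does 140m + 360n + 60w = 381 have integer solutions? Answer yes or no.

no

gcd(360, 140):
  360 = 2*140 + 80
  140 = 1*80 + 60
  80 = 1*60 + 20
  60 = 3*20
so gcd(360, 140) = 20.
gcd(20, 60) = 20.
20 does not divide 381 (remainder 1), so no integer solutions.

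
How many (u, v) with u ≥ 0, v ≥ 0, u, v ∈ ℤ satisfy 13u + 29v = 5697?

16

gcd(29, 13) = 1.
By Bézout, 13×(9) + 29×(-4) = 1.
One solution: (1, 196).
General: u = 1 + 29t, v = 196 - 13t.
u ≥ 0 ⇒ t ≥ 0; v ≥ 0 ⇒ t ≤ 15. So t ∈ [0, 15]: 16 solutions.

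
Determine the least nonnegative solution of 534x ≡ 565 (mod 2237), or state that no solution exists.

332

gcd(2237, 534):
  2237 = 4*534 + 101
  534 = 5*101 + 29
  101 = 3*29 + 14
  29 = 2*14 + 1
  14 = 14*1
so gcd(2237, 534) = 1.
1 divides 565, so solutions exist.
Back-substitute for Bézout coefficients:
  1 = 29 - 2*14
  ... = 534*(155) + 2237*(-37)
So 534*(155) ≡ 1 (mod 2237); multiply by 565: x ≡ 87575 (mod 2237).
Smallest nonnegative: x = 87575 mod 2237 = 332.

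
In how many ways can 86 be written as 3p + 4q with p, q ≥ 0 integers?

7

gcd(4, 3) = 1  (4 = 1·3 + 1, 3 = 3·1).
Back-substituting, 3·(-1) + 4·(1) = 1.
Scale by 86: one solution is (-86, 86). Reduce p mod 4: (2, 20).
General: p = 2 + 4t, q = 20 - 3t.
p ≥ 0 ⇒ t ≥ 0; q ≥ 0 ⇒ t ≤ 6. So t ∈ [0, 6]: 7 solutions.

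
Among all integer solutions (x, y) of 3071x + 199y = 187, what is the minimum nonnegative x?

gcd(3071, 199):
  3071 = 15×199 + 86
  199 = 2×86 + 27
  86 = 3×27 + 5
  27 = 5×5 + 2
  5 = 2×2 + 1
  2 = 2×1
so gcd(3071, 199) = 1.
1 divides 187, so solutions exist.
Back-substitute for Bézout coefficients:
  1 = 5 - 2×2
  ... = 3071×(81) + 199×(-1250)
Scale by 187/1 = 187: (x₀, y₀) = (15147, -233750).
General solution: x = 15147 + 199t, y = -233750 - 3071t for integer t.
x ≥ 0: smallest is 15147 mod 199 = 23 (at t = -76), with y = -354.

23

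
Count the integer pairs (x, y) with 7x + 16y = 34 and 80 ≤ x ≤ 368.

gcd(16, 7) = 1.
By Bézout, 7·(7) + 16·(-3) = 1.
Particular solution: (14, -4).
General solution: x = 14 + 16t, y = -4 - 7t for integer t.
80 ≤ 14 + 16t ≤ 368 gives t ∈ [5, 22], which is 18 values.

18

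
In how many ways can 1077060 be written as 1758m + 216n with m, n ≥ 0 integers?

gcd(1758, 216) = 6  (1758 = 8·216 + 30, 216 = 7·30 + 6, 30 = 5·6).
Back-substituting, 1758·(-7) + 216·(57) = 6.
Scale by 179510: one solution is (-1256570, 10232070). Reduce m mod 36: (10, 4905).
General: m = 10 + 36t, n = 4905 - 293t.
m ≥ 0 ⇒ t ≥ 0; n ≥ 0 ⇒ t ≤ 16. So t ∈ [0, 16]: 17 solutions.

17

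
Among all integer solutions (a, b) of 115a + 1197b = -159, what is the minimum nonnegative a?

gcd(1197, 115):
  1197 = 10×115 + 47
  115 = 2×47 + 21
  47 = 2×21 + 5
  21 = 4×5 + 1
  5 = 5×1
so gcd(1197, 115) = 1.
1 divides -159, so solutions exist.
Back-substitute for Bézout coefficients:
  1 = 21 - 4×5
  ... = 115×(229) + 1197×(-22)
Scale by -159/1 = -159: (a₀, b₀) = (-36411, 3498).
General solution: a = -36411 + 1197t, b = 3498 - 115t for integer t.
a ≥ 0: smallest is -36411 mod 1197 = 696 (at t = 31), with b = -67.

696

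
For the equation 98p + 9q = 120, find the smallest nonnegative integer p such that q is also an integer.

gcd(98, 9):
  98 = 10*9 + 8
  9 = 1*8 + 1
  8 = 8*1
so gcd(98, 9) = 1.
1 divides 120, so solutions exist.
Back-substitute for Bézout coefficients:
  1 = 9 - 1*8
  ... = 98*(-1) + 9*(11)
Scale by 120/1 = 120: (p₀, q₀) = (-120, 1320).
General solution: p = -120 + 9t, q = 1320 - 98t for integer t.
p ≥ 0: smallest is -120 mod 9 = 6 (at t = 14), with q = -52.

6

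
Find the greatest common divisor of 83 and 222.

1

gcd(222, 83) = 1  (222 = 2×83 + 56, 83 = 1×56 + 27, 56 = 2×27 + 2, 27 = 13×2 + 1, 2 = 2×1).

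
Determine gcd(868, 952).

gcd(952, 868):
  952 = 1*868 + 84
  868 = 10*84 + 28
  84 = 3*28
so gcd(952, 868) = 28.

28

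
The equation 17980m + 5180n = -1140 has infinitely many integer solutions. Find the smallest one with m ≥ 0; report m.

gcd(17980, 5180) = 20.
20 divides -1140, so solutions exist.
By Bézout, 17980·(-121) + 5180·(420) = 20.
Scale by -1140/20 = -57: (m₀, n₀) = (6897, -23940).
General solution: m = 6897 + 259t, n = -23940 - 899t for integer t.
m ≥ 0: smallest is 6897 mod 259 = 163 (at t = -26), with n = -566.

163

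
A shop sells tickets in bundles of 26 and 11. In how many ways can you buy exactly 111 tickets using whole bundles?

Need nonnegative integers with 26j + 11k = 111.
gcd(26, 11) = 1, and 26·(3) + 11·(-7) = 1.
So (j₀, k₀) = (333, -777); general j = 333 + 11t, k = -777 - 26t.
j ≥ 0 ⇒ t ≥ -30; k ≥ 0 ⇒ t ≤ -30. That's 1 value of t.

1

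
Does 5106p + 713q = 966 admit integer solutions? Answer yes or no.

gcd(5106, 713) = 23  (5106 = 7×713 + 115, 713 = 6×115 + 23, 115 = 5×23).
23 divides 966, so integer solutions exist.

yes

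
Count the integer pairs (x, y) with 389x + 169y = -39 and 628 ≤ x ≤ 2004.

8

gcd(389, 169) = 1  (389 = 2×169 + 51, 169 = 3×51 + 16, 51 = 3×16 + 3, 16 = 5×3 + 1, 3 = 3×1).
Back-substituting, 389×(-53) + 169×(122) = 1.
Scale by -39: particular solution (2067, -4758); reduce x mod 169: (39, -90).
General solution: x = 39 + 169t, y = -90 - 389t for integer t.
628 ≤ 39 + 169t ≤ 2004 gives t ∈ [4, 11], which is 8 values.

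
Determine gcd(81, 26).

gcd(81, 26):
  81 = 3*26 + 3
  26 = 8*3 + 2
  3 = 1*2 + 1
  2 = 2*1
so gcd(81, 26) = 1.

1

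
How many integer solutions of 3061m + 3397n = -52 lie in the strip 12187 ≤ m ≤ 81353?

20

gcd(3397, 3061):
  3397 = 1×3061 + 336
  3061 = 9×336 + 37
  336 = 9×37 + 3
  37 = 12×3 + 1
  3 = 3×1
so gcd(3397, 3061) = 1.
Back-substitute for Bézout coefficients:
  1 = 37 - 12×3
  ... = 3061×(1102) + 3397×(-993)
Scale by -52: particular solution (-57304, 51636); reduce m mod 3397: (445, -401).
General solution: m = 445 + 3397t, n = -401 - 3061t for integer t.
12187 ≤ 445 + 3397t ≤ 81353 gives t ∈ [4, 23], which is 20 values.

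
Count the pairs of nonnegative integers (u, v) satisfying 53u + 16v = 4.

gcd(53, 16):
  53 = 3×16 + 5
  16 = 3×5 + 1
  5 = 5×1
so gcd(53, 16) = 1.
Back-substitute for Bézout coefficients:
  1 = 16 - 3×5
  ... = 53×(-3) + 16×(10)
Scale by 4: one solution is (-12, 40). Reduce u mod 16: (4, -13).
General: u = 4 + 16t, v = -13 - 53t.
u ≥ 0 ⇒ t ≥ 0; v ≥ 0 ⇒ t ≤ -1. So t ∈ [0, -1]: 0 solutions.

0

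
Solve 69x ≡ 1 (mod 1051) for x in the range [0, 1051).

853

gcd(1051, 69) = 1.
By Bézout, 69×(-198) + 1051×(13) = 1.
So 69×-198 ≡ 1 (mod 1051), and -198 mod 1051 = 853.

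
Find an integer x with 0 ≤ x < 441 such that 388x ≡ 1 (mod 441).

gcd(441, 388):
  441 = 1×388 + 53
  388 = 7×53 + 17
  53 = 3×17 + 2
  17 = 8×2 + 1
  2 = 2×1
so gcd(441, 388) = 1.
Back-substitute for Bézout coefficients:
  1 = 17 - 8×2
  ... = 388×(208) + 441×(-183)
So 388×208 ≡ 1 (mod 441), and 208 mod 441 = 208.

208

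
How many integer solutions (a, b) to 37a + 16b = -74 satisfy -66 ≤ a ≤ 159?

gcd(37, 16) = 1.
By Bézout, 37*(-3) + 16*(7) = 1.
Particular solution: (14, -37).
General solution: a = 14 + 16t, b = -37 - 37t for integer t.
-66 ≤ 14 + 16t ≤ 159 gives t ∈ [-5, 9], which is 15 values.

15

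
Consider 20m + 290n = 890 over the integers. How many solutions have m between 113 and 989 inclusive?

gcd(290, 20) = 10.
By Bézout, 20×(-14) + 290×(1) = 10.
Particular solution: (1, 3).
General solution: m = 1 + 29t, n = 3 - 2t for integer t.
113 ≤ 1 + 29t ≤ 989 gives t ∈ [4, 34], which is 31 values.

31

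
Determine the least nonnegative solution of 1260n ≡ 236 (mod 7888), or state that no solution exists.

gcd(7888, 1260):
  7888 = 6*1260 + 328
  1260 = 3*328 + 276
  328 = 1*276 + 52
  276 = 5*52 + 16
  52 = 3*16 + 4
  16 = 4*4
so gcd(7888, 1260) = 4.
4 divides 236, so solutions exist.
Back-substitute for Bézout coefficients:
  4 = 52 - 3*16
  ... = 1260*(-457) + 7888*(73)
So 1260*(-457) ≡ 4 (mod 7888); multiply by 59: n ≡ -26963 (mod 1972).
Smallest nonnegative: n = -26963 mod 1972 = 645.

645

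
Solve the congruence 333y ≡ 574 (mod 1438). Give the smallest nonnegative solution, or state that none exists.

114

gcd(1438, 333):
  1438 = 4*333 + 106
  333 = 3*106 + 15
  106 = 7*15 + 1
  15 = 15*1
so gcd(1438, 333) = 1.
1 divides 574, so solutions exist.
Back-substitute for Bézout coefficients:
  1 = 106 - 7*15
  ... = 333*(-95) + 1438*(22)
So 333*(-95) ≡ 1 (mod 1438); multiply by 574: y ≡ -54530 (mod 1438).
Smallest nonnegative: y = -54530 mod 1438 = 114.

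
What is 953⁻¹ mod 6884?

gcd(6884, 953) = 1.
By Bézout, 953×(-3135) + 6884×(434) = 1.
So 953×-3135 ≡ 1 (mod 6884), and -3135 mod 6884 = 3749.

3749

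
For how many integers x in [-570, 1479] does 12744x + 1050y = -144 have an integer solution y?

gcd(12744, 1050) = 6.
By Bézout, 12744*(-51) + 1050*(619) = 6.
Particular solution: (174, -2112).
General solution: x = 174 + 175t, y = -2112 - 2124t for integer t.
-570 ≤ 174 + 175t ≤ 1479 gives t ∈ [-4, 7], which is 12 values.

12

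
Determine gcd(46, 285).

1

gcd(285, 46):
  285 = 6×46 + 9
  46 = 5×9 + 1
  9 = 9×1
so gcd(285, 46) = 1.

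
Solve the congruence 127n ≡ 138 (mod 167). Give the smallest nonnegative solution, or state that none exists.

55

gcd(167, 127) = 1.
1 divides 138, so solutions exist.
By Bézout, 127×(-71) + 167×(54) = 1.
So 127×(-71) ≡ 1 (mod 167); multiply by 138: n ≡ -9798 (mod 167).
Smallest nonnegative: n = -9798 mod 167 = 55.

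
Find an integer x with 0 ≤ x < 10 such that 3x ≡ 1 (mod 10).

7

gcd(10, 3):
  10 = 3*3 + 1
  3 = 3*1
so gcd(10, 3) = 1.
Back-substitute for Bézout coefficients:
  1 = 10 - 3*3
  ... = 3*(-3) + 10*(1)
So 3*-3 ≡ 1 (mod 10), and -3 mod 10 = 7.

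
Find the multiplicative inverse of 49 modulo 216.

gcd(216, 49):
  216 = 4×49 + 20
  49 = 2×20 + 9
  20 = 2×9 + 2
  9 = 4×2 + 1
  2 = 2×1
so gcd(216, 49) = 1.
Back-substitute for Bézout coefficients:
  1 = 9 - 4×2
  ... = 49×(97) + 216×(-22)
So 49×97 ≡ 1 (mod 216), and 97 mod 216 = 97.

97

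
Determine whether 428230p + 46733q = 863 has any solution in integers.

no

gcd(428230, 46733) = 17  (428230 = 9*46733 + 7633, 46733 = 6*7633 + 935, 7633 = 8*935 + 153, 935 = 6*153 + 17, 153 = 9*17).
17 does not divide 863 (remainder 13), so no integer solutions.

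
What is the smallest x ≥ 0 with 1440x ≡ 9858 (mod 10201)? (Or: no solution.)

gcd(10201, 1440) = 1.
1 divides 9858, so solutions exist.
By Bézout, 1440·(843) + 10201·(-119) = 1.
So 1440·(843) ≡ 1 (mod 10201); multiply by 9858: x ≡ 8310294 (mod 10201).
Smallest nonnegative: x = 8310294 mod 10201 = 6680.

6680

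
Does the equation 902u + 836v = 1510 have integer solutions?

no

gcd(902, 836):
  902 = 1*836 + 66
  836 = 12*66 + 44
  66 = 1*44 + 22
  44 = 2*22
so gcd(902, 836) = 22.
22 does not divide 1510 (remainder 14), so no integer solutions.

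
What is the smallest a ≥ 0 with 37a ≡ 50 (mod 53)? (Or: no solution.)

gcd(53, 37) = 1  (53 = 1·37 + 16, 37 = 2·16 + 5, 16 = 3·5 + 1, 5 = 5·1).
1 divides 50, so solutions exist.
Back-substituting, 37·(-10) + 53·(7) = 1.
So 37·(-10) ≡ 1 (mod 53); multiply by 50: a ≡ -500 (mod 53).
Smallest nonnegative: a = -500 mod 53 = 30.

30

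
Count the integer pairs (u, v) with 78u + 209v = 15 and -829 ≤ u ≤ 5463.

30

gcd(209, 78):
  209 = 2×78 + 53
  78 = 1×53 + 25
  53 = 2×25 + 3
  25 = 8×3 + 1
  3 = 3×1
so gcd(209, 78) = 1.
Back-substitute for Bézout coefficients:
  1 = 25 - 8×3
  ... = 78×(67) + 209×(-25)
Scale by 15: particular solution (1005, -375); reduce u mod 209: (169, -63).
General solution: u = 169 + 209t, v = -63 - 78t for integer t.
-829 ≤ 169 + 209t ≤ 5463 gives t ∈ [-4, 25], which is 30 values.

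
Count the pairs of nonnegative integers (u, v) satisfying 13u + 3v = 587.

gcd(13, 3) = 1  (13 = 4×3 + 1, 3 = 3×1).
Back-substituting, 13×(1) + 3×(-4) = 1.
Scale by 587: one solution is (587, -2348). Reduce u mod 3: (2, 187).
General: u = 2 + 3t, v = 187 - 13t.
u ≥ 0 ⇒ t ≥ 0; v ≥ 0 ⇒ t ≤ 14. So t ∈ [0, 14]: 15 solutions.

15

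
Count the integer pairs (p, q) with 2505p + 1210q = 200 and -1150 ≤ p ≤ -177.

4

gcd(2505, 1210) = 5  (2505 = 2×1210 + 85, 1210 = 14×85 + 20, 85 = 4×20 + 5, 20 = 4×5).
Back-substituting, 2505×(57) + 1210×(-118) = 5.
Scale by 40: particular solution (2280, -4720); reduce p mod 242: (102, -211).
General solution: p = 102 + 242t, q = -211 - 501t for integer t.
-1150 ≤ 102 + 242t ≤ -177 gives t ∈ [-5, -2], which is 4 values.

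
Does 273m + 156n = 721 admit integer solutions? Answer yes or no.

gcd(273, 156) = 39  (273 = 1·156 + 117, 156 = 1·117 + 39, 117 = 3·39).
39 does not divide 721 (remainder 19), so no integer solutions.

no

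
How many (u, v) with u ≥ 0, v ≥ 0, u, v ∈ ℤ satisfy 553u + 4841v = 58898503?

gcd(4841, 553):
  4841 = 8·553 + 417
  553 = 1·417 + 136
  417 = 3·136 + 9
  136 = 15·9 + 1
  9 = 9·1
so gcd(4841, 553) = 1.
Back-substitute for Bézout coefficients:
  1 = 136 - 15·9
  ... = 553·(534) + 4841·(-61)
Scale by 58898503: one solution is (31451800602, -3592808683). Reduce u mod 4841: (2719, 11856).
General: u = 2719 + 4841t, v = 11856 - 553t.
u ≥ 0 ⇒ t ≥ 0; v ≥ 0 ⇒ t ≤ 21. So t ∈ [0, 21]: 22 solutions.

22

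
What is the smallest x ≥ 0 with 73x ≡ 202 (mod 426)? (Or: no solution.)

172

gcd(426, 73) = 1  (426 = 5×73 + 61, 73 = 1×61 + 12, 61 = 5×12 + 1, 12 = 12×1).
1 divides 202, so solutions exist.
Back-substituting, 73×(-35) + 426×(6) = 1.
So 73×(-35) ≡ 1 (mod 426); multiply by 202: x ≡ -7070 (mod 426).
Smallest nonnegative: x = -7070 mod 426 = 172.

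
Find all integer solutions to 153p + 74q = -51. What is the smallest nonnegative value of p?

gcd(153, 74) = 1.
1 divides -51, so solutions exist.
By Bézout, 153*(15) + 74*(-31) = 1.
Scale by -51/1 = -51: (p₀, q₀) = (-765, 1581).
General solution: p = -765 + 74t, q = 1581 - 153t for integer t.
p ≥ 0: smallest is -765 mod 74 = 49 (at t = 11), with q = -102.

49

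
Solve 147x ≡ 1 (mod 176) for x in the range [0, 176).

gcd(176, 147) = 1  (176 = 1*147 + 29, 147 = 5*29 + 2, 29 = 14*2 + 1, 2 = 2*1).
Back-substituting, 147*(-85) + 176*(71) = 1.
So 147*-85 ≡ 1 (mod 176), and -85 mod 176 = 91.

91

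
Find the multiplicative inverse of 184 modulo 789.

gcd(789, 184):
  789 = 4·184 + 53
  184 = 3·53 + 25
  53 = 2·25 + 3
  25 = 8·3 + 1
  3 = 3·1
so gcd(789, 184) = 1.
Back-substitute for Bézout coefficients:
  1 = 25 - 8·3
  ... = 184·(253) + 789·(-59)
So 184·253 ≡ 1 (mod 789), and 253 mod 789 = 253.

253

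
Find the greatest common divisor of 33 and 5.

gcd(33, 5):
  33 = 6*5 + 3
  5 = 1*3 + 2
  3 = 1*2 + 1
  2 = 2*1
so gcd(33, 5) = 1.

1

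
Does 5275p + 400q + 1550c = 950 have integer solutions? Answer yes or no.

yes

gcd(5275, 400) = 25  (5275 = 13·400 + 75, 400 = 5·75 + 25, 75 = 3·25).
gcd(25, 1550) = 25.
25 divides 950, so integer solutions exist.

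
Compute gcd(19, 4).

gcd(19, 4):
  19 = 4×4 + 3
  4 = 1×3 + 1
  3 = 3×1
so gcd(19, 4) = 1.

1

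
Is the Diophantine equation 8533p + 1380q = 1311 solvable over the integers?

gcd(8533, 1380):
  8533 = 6×1380 + 253
  1380 = 5×253 + 115
  253 = 2×115 + 23
  115 = 5×23
so gcd(8533, 1380) = 23.
23 divides 1311, so integer solutions exist.

yes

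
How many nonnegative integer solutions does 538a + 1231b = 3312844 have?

5

gcd(1231, 538):
  1231 = 2×538 + 155
  538 = 3×155 + 73
  155 = 2×73 + 9
  73 = 8×9 + 1
  9 = 9×1
so gcd(1231, 538) = 1.
Back-substitute for Bézout coefficients:
  1 = 73 - 8×9
  ... = 538×(135) + 1231×(-59)
Scale by 3312844: one solution is (447233940, -195457796). Reduce a mod 1231: (561, 2446).
General: a = 561 + 1231t, b = 2446 - 538t.
a ≥ 0 ⇒ t ≥ 0; b ≥ 0 ⇒ t ≤ 4. So t ∈ [0, 4]: 5 solutions.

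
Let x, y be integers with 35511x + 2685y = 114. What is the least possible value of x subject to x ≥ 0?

204

gcd(35511, 2685) = 3  (35511 = 13×2685 + 606, 2685 = 4×606 + 261, 606 = 2×261 + 84, 261 = 3×84 + 9, 84 = 9×9 + 3, 9 = 3×3).
3 divides 114, so solutions exist.
Back-substituting, 35511×(288) + 2685×(-3809) = 3.
Scale by 114/3 = 38: (x₀, y₀) = (10944, -144742).
General solution: x = 10944 + 895t, y = -144742 - 11837t for integer t.
x ≥ 0: smallest is 10944 mod 895 = 204 (at t = -12), with y = -2698.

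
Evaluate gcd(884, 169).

13

gcd(884, 169):
  884 = 5×169 + 39
  169 = 4×39 + 13
  39 = 3×13
so gcd(884, 169) = 13.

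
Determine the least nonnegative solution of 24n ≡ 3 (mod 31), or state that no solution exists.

gcd(31, 24) = 1.
1 divides 3, so solutions exist.
By Bézout, 24×(-9) + 31×(7) = 1.
So 24×(-9) ≡ 1 (mod 31); multiply by 3: n ≡ -27 (mod 31).
Smallest nonnegative: n = -27 mod 31 = 4.

4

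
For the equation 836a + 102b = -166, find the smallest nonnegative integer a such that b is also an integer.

7

gcd(836, 102):
  836 = 8*102 + 20
  102 = 5*20 + 2
  20 = 10*2
so gcd(836, 102) = 2.
2 divides -166, so solutions exist.
Back-substitute for Bézout coefficients:
  2 = 102 - 5*20
  ... = 836*(-5) + 102*(41)
Scale by -166/2 = -83: (a₀, b₀) = (415, -3403).
General solution: a = 415 + 51t, b = -3403 - 418t for integer t.
a ≥ 0: smallest is 415 mod 51 = 7 (at t = -8), with b = -59.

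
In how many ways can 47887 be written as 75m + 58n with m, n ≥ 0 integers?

11

gcd(75, 58):
  75 = 1·58 + 17
  58 = 3·17 + 7
  17 = 2·7 + 3
  7 = 2·3 + 1
  3 = 3·1
so gcd(75, 58) = 1.
Back-substitute for Bézout coefficients:
  1 = 7 - 2·3
  ... = 75·(-17) + 58·(22)
Scale by 47887: one solution is (-814079, 1053514). Reduce m mod 58: (9, 814).
General: m = 9 + 58t, n = 814 - 75t.
m ≥ 0 ⇒ t ≥ 0; n ≥ 0 ⇒ t ≤ 10. So t ∈ [0, 10]: 11 solutions.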